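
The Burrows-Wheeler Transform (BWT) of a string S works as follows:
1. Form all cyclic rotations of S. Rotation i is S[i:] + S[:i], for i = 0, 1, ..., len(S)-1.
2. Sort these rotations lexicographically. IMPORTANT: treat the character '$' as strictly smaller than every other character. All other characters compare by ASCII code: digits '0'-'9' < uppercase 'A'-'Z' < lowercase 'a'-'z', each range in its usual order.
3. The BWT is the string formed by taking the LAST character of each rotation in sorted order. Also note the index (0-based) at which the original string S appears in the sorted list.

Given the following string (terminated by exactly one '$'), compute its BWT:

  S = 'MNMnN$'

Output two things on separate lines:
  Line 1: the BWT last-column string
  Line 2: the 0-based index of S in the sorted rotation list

Answer: N$NnMM
1

Derivation:
All 6 rotations (rotation i = S[i:]+S[:i]):
  rot[0] = MNMnN$
  rot[1] = NMnN$M
  rot[2] = MnN$MN
  rot[3] = nN$MNM
  rot[4] = N$MNMn
  rot[5] = $MNMnN
Sorted (with $ < everything):
  sorted[0] = $MNMnN  (last char: 'N')
  sorted[1] = MNMnN$  (last char: '$')
  sorted[2] = MnN$MN  (last char: 'N')
  sorted[3] = N$MNMn  (last char: 'n')
  sorted[4] = NMnN$M  (last char: 'M')
  sorted[5] = nN$MNM  (last char: 'M')
Last column: N$NnMM
Original string S is at sorted index 1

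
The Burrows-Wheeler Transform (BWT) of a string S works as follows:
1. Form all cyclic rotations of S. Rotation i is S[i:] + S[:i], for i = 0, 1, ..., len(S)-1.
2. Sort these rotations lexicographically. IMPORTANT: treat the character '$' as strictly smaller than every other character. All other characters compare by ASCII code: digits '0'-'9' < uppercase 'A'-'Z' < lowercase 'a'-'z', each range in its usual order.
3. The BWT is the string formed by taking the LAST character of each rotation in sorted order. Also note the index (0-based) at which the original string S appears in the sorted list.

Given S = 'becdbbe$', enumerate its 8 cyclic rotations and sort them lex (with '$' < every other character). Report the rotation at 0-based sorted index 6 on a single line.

Answer: e$becdbb

Derivation:
All 8 rotations (rotation i = S[i:]+S[:i]):
  rot[0] = becdbbe$
  rot[1] = ecdbbe$b
  rot[2] = cdbbe$be
  rot[3] = dbbe$bec
  rot[4] = bbe$becd
  rot[5] = be$becdb
  rot[6] = e$becdbb
  rot[7] = $becdbbe
Sorted (with $ < everything):
  sorted[0] = $becdbbe
  sorted[1] = bbe$becd
  sorted[2] = be$becdb
  sorted[3] = becdbbe$
  sorted[4] = cdbbe$be
  sorted[5] = dbbe$bec
  sorted[6] = e$becdbb
  sorted[7] = ecdbbe$b
sorted[6] = e$becdbb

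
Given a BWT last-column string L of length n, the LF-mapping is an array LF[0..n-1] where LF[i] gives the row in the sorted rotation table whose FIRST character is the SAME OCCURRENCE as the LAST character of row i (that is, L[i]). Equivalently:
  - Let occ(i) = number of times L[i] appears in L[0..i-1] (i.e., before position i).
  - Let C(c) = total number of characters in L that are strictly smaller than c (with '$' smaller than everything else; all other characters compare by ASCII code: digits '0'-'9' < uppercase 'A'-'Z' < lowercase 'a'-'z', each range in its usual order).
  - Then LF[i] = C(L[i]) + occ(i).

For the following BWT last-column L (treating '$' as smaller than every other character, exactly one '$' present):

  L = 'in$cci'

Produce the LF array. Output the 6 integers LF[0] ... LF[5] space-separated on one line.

Answer: 3 5 0 1 2 4

Derivation:
Char counts: '$':1, 'c':2, 'i':2, 'n':1
C (first-col start): C('$')=0, C('c')=1, C('i')=3, C('n')=5
L[0]='i': occ=0, LF[0]=C('i')+0=3+0=3
L[1]='n': occ=0, LF[1]=C('n')+0=5+0=5
L[2]='$': occ=0, LF[2]=C('$')+0=0+0=0
L[3]='c': occ=0, LF[3]=C('c')+0=1+0=1
L[4]='c': occ=1, LF[4]=C('c')+1=1+1=2
L[5]='i': occ=1, LF[5]=C('i')+1=3+1=4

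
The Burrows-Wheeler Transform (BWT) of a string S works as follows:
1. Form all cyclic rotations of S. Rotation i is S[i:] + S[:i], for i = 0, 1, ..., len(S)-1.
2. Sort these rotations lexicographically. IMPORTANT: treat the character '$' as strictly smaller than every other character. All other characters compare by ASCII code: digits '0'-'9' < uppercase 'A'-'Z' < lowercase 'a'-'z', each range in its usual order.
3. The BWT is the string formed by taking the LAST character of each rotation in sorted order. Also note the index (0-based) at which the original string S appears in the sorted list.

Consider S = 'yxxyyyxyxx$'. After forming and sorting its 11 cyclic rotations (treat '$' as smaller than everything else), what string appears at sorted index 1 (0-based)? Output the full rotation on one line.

Answer: x$yxxyyyxyx

Derivation:
All 11 rotations (rotation i = S[i:]+S[:i]):
  rot[0] = yxxyyyxyxx$
  rot[1] = xxyyyxyxx$y
  rot[2] = xyyyxyxx$yx
  rot[3] = yyyxyxx$yxx
  rot[4] = yyxyxx$yxxy
  rot[5] = yxyxx$yxxyy
  rot[6] = xyxx$yxxyyy
  rot[7] = yxx$yxxyyyx
  rot[8] = xx$yxxyyyxy
  rot[9] = x$yxxyyyxyx
  rot[10] = $yxxyyyxyxx
Sorted (with $ < everything):
  sorted[0] = $yxxyyyxyxx
  sorted[1] = x$yxxyyyxyx
  sorted[2] = xx$yxxyyyxy
  sorted[3] = xxyyyxyxx$y
  sorted[4] = xyxx$yxxyyy
  sorted[5] = xyyyxyxx$yx
  sorted[6] = yxx$yxxyyyx
  sorted[7] = yxxyyyxyxx$
  sorted[8] = yxyxx$yxxyy
  sorted[9] = yyxyxx$yxxy
  sorted[10] = yyyxyxx$yxx
sorted[1] = x$yxxyyyxyx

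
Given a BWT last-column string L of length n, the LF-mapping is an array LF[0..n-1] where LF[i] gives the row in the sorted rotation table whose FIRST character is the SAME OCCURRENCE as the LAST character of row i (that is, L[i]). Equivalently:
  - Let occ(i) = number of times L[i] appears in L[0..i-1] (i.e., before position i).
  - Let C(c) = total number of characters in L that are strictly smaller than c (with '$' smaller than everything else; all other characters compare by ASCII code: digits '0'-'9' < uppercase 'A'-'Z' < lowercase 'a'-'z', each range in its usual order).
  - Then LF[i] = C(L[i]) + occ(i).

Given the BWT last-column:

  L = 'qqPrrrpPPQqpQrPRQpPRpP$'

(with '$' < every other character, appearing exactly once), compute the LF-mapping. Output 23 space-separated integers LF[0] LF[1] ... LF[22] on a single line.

Char counts: '$':1, 'P':6, 'Q':3, 'R':2, 'p':4, 'q':3, 'r':4
C (first-col start): C('$')=0, C('P')=1, C('Q')=7, C('R')=10, C('p')=12, C('q')=16, C('r')=19
L[0]='q': occ=0, LF[0]=C('q')+0=16+0=16
L[1]='q': occ=1, LF[1]=C('q')+1=16+1=17
L[2]='P': occ=0, LF[2]=C('P')+0=1+0=1
L[3]='r': occ=0, LF[3]=C('r')+0=19+0=19
L[4]='r': occ=1, LF[4]=C('r')+1=19+1=20
L[5]='r': occ=2, LF[5]=C('r')+2=19+2=21
L[6]='p': occ=0, LF[6]=C('p')+0=12+0=12
L[7]='P': occ=1, LF[7]=C('P')+1=1+1=2
L[8]='P': occ=2, LF[8]=C('P')+2=1+2=3
L[9]='Q': occ=0, LF[9]=C('Q')+0=7+0=7
L[10]='q': occ=2, LF[10]=C('q')+2=16+2=18
L[11]='p': occ=1, LF[11]=C('p')+1=12+1=13
L[12]='Q': occ=1, LF[12]=C('Q')+1=7+1=8
L[13]='r': occ=3, LF[13]=C('r')+3=19+3=22
L[14]='P': occ=3, LF[14]=C('P')+3=1+3=4
L[15]='R': occ=0, LF[15]=C('R')+0=10+0=10
L[16]='Q': occ=2, LF[16]=C('Q')+2=7+2=9
L[17]='p': occ=2, LF[17]=C('p')+2=12+2=14
L[18]='P': occ=4, LF[18]=C('P')+4=1+4=5
L[19]='R': occ=1, LF[19]=C('R')+1=10+1=11
L[20]='p': occ=3, LF[20]=C('p')+3=12+3=15
L[21]='P': occ=5, LF[21]=C('P')+5=1+5=6
L[22]='$': occ=0, LF[22]=C('$')+0=0+0=0

Answer: 16 17 1 19 20 21 12 2 3 7 18 13 8 22 4 10 9 14 5 11 15 6 0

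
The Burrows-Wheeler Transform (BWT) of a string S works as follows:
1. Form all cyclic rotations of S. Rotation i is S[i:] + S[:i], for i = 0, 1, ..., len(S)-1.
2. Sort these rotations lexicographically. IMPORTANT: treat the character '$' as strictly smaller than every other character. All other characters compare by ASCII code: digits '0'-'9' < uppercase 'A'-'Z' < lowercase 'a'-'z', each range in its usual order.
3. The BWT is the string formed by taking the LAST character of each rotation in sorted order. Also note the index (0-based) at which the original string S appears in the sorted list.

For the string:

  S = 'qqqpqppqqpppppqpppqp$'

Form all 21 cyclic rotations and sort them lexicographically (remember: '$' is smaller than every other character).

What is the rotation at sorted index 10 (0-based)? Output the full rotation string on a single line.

All 21 rotations (rotation i = S[i:]+S[:i]):
  rot[0] = qqqpqppqqpppppqpppqp$
  rot[1] = qqpqppqqpppppqpppqp$q
  rot[2] = qpqppqqpppppqpppqp$qq
  rot[3] = pqppqqpppppqpppqp$qqq
  rot[4] = qppqqpppppqpppqp$qqqp
  rot[5] = ppqqpppppqpppqp$qqqpq
  rot[6] = pqqpppppqpppqp$qqqpqp
  rot[7] = qqpppppqpppqp$qqqpqpp
  rot[8] = qpppppqpppqp$qqqpqppq
  rot[9] = pppppqpppqp$qqqpqppqq
  rot[10] = ppppqpppqp$qqqpqppqqp
  rot[11] = pppqpppqp$qqqpqppqqpp
  rot[12] = ppqpppqp$qqqpqppqqppp
  rot[13] = pqpppqp$qqqpqppqqpppp
  rot[14] = qpppqp$qqqpqppqqppppp
  rot[15] = pppqp$qqqpqppqqpppppq
  rot[16] = ppqp$qqqpqppqqpppppqp
  rot[17] = pqp$qqqpqppqqpppppqpp
  rot[18] = qp$qqqpqppqqpppppqppp
  rot[19] = p$qqqpqppqqpppppqpppq
  rot[20] = $qqqpqppqqpppppqpppqp
Sorted (with $ < everything):
  sorted[0] = $qqqpqppqqpppppqpppqp
  sorted[1] = p$qqqpqppqqpppppqpppq
  sorted[2] = pppppqpppqp$qqqpqppqq
  sorted[3] = ppppqpppqp$qqqpqppqqp
  sorted[4] = pppqp$qqqpqppqqpppppq
  sorted[5] = pppqpppqp$qqqpqppqqpp
  sorted[6] = ppqp$qqqpqppqqpppppqp
  sorted[7] = ppqpppqp$qqqpqppqqppp
  sorted[8] = ppqqpppppqpppqp$qqqpq
  sorted[9] = pqp$qqqpqppqqpppppqpp
  sorted[10] = pqpppqp$qqqpqppqqpppp
  sorted[11] = pqppqqpppppqpppqp$qqq
  sorted[12] = pqqpppppqpppqp$qqqpqp
  sorted[13] = qp$qqqpqppqqpppppqppp
  sorted[14] = qpppppqpppqp$qqqpqppq
  sorted[15] = qpppqp$qqqpqppqqppppp
  sorted[16] = qppqqpppppqpppqp$qqqp
  sorted[17] = qpqppqqpppppqpppqp$qq
  sorted[18] = qqpppppqpppqp$qqqpqpp
  sorted[19] = qqpqppqqpppppqpppqp$q
  sorted[20] = qqqpqppqqpppppqpppqp$
sorted[10] = pqpppqp$qqqpqppqqpppp

Answer: pqpppqp$qqqpqppqqpppp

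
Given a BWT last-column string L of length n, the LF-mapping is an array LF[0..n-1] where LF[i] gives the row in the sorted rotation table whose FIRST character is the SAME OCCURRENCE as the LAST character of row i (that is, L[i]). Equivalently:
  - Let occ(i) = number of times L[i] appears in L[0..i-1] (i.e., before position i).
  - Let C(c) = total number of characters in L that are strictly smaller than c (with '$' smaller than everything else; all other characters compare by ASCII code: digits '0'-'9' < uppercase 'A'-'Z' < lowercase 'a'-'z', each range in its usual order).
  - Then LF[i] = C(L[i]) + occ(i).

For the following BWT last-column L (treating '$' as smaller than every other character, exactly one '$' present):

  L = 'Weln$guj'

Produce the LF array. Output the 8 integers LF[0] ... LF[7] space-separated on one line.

Answer: 1 2 5 6 0 3 7 4

Derivation:
Char counts: '$':1, 'W':1, 'e':1, 'g':1, 'j':1, 'l':1, 'n':1, 'u':1
C (first-col start): C('$')=0, C('W')=1, C('e')=2, C('g')=3, C('j')=4, C('l')=5, C('n')=6, C('u')=7
L[0]='W': occ=0, LF[0]=C('W')+0=1+0=1
L[1]='e': occ=0, LF[1]=C('e')+0=2+0=2
L[2]='l': occ=0, LF[2]=C('l')+0=5+0=5
L[3]='n': occ=0, LF[3]=C('n')+0=6+0=6
L[4]='$': occ=0, LF[4]=C('$')+0=0+0=0
L[5]='g': occ=0, LF[5]=C('g')+0=3+0=3
L[6]='u': occ=0, LF[6]=C('u')+0=7+0=7
L[7]='j': occ=0, LF[7]=C('j')+0=4+0=4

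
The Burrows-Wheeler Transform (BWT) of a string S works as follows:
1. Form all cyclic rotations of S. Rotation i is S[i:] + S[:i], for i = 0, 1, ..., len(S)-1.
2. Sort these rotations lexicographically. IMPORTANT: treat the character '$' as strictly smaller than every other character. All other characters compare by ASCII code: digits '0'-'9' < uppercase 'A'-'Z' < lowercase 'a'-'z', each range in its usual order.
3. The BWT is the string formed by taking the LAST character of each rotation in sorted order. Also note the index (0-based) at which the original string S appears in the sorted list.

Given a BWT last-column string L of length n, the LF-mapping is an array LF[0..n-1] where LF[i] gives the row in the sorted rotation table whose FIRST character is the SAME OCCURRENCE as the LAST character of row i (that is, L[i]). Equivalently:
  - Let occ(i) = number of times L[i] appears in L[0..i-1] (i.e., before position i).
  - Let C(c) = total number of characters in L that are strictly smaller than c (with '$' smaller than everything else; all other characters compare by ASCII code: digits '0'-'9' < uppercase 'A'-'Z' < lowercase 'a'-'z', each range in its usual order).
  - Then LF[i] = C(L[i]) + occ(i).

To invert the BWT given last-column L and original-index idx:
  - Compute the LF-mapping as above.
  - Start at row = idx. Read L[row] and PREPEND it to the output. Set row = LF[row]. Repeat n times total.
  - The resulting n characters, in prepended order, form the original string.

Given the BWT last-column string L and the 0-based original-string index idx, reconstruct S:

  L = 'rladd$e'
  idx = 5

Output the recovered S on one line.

Answer: ladder$

Derivation:
LF mapping: 6 5 1 2 3 0 4
Walk LF starting at row 5, prepending L[row]:
  step 1: row=5, L[5]='$', prepend. Next row=LF[5]=0
  step 2: row=0, L[0]='r', prepend. Next row=LF[0]=6
  step 3: row=6, L[6]='e', prepend. Next row=LF[6]=4
  step 4: row=4, L[4]='d', prepend. Next row=LF[4]=3
  step 5: row=3, L[3]='d', prepend. Next row=LF[3]=2
  step 6: row=2, L[2]='a', prepend. Next row=LF[2]=1
  step 7: row=1, L[1]='l', prepend. Next row=LF[1]=5
Reversed output: ladder$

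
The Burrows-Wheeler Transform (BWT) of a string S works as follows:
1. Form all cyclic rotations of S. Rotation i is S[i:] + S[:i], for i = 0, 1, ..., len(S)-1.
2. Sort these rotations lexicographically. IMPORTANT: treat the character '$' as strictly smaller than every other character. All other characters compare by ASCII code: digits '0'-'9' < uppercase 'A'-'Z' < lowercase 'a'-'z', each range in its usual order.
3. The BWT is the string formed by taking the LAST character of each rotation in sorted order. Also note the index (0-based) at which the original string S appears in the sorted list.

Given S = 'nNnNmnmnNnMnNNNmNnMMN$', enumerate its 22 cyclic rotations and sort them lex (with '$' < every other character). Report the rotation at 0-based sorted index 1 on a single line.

All 22 rotations (rotation i = S[i:]+S[:i]):
  rot[0] = nNnNmnmnNnMnNNNmNnMMN$
  rot[1] = NnNmnmnNnMnNNNmNnMMN$n
  rot[2] = nNmnmnNnMnNNNmNnMMN$nN
  rot[3] = NmnmnNnMnNNNmNnMMN$nNn
  rot[4] = mnmnNnMnNNNmNnMMN$nNnN
  rot[5] = nmnNnMnNNNmNnMMN$nNnNm
  rot[6] = mnNnMnNNNmNnMMN$nNnNmn
  rot[7] = nNnMnNNNmNnMMN$nNnNmnm
  rot[8] = NnMnNNNmNnMMN$nNnNmnmn
  rot[9] = nMnNNNmNnMMN$nNnNmnmnN
  rot[10] = MnNNNmNnMMN$nNnNmnmnNn
  rot[11] = nNNNmNnMMN$nNnNmnmnNnM
  rot[12] = NNNmNnMMN$nNnNmnmnNnMn
  rot[13] = NNmNnMMN$nNnNmnmnNnMnN
  rot[14] = NmNnMMN$nNnNmnmnNnMnNN
  rot[15] = mNnMMN$nNnNmnmnNnMnNNN
  rot[16] = NnMMN$nNnNmnmnNnMnNNNm
  rot[17] = nMMN$nNnNmnmnNnMnNNNmN
  rot[18] = MMN$nNnNmnmnNnMnNNNmNn
  rot[19] = MN$nNnNmnmnNnMnNNNmNnM
  rot[20] = N$nNnNmnmnNnMnNNNmNnMM
  rot[21] = $nNnNmnmnNnMnNNNmNnMMN
Sorted (with $ < everything):
  sorted[0] = $nNnNmnmnNnMnNNNmNnMMN
  sorted[1] = MMN$nNnNmnmnNnMnNNNmNn
  sorted[2] = MN$nNnNmnmnNnMnNNNmNnM
  sorted[3] = MnNNNmNnMMN$nNnNmnmnNn
  sorted[4] = N$nNnNmnmnNnMnNNNmNnMM
  sorted[5] = NNNmNnMMN$nNnNmnmnNnMn
  sorted[6] = NNmNnMMN$nNnNmnmnNnMnN
  sorted[7] = NmNnMMN$nNnNmnmnNnMnNN
  sorted[8] = NmnmnNnMnNNNmNnMMN$nNn
  sorted[9] = NnMMN$nNnNmnmnNnMnNNNm
  sorted[10] = NnMnNNNmNnMMN$nNnNmnmn
  sorted[11] = NnNmnmnNnMnNNNmNnMMN$n
  sorted[12] = mNnMMN$nNnNmnmnNnMnNNN
  sorted[13] = mnNnMnNNNmNnMMN$nNnNmn
  sorted[14] = mnmnNnMnNNNmNnMMN$nNnN
  sorted[15] = nMMN$nNnNmnmnNnMnNNNmN
  sorted[16] = nMnNNNmNnMMN$nNnNmnmnN
  sorted[17] = nNNNmNnMMN$nNnNmnmnNnM
  sorted[18] = nNmnmnNnMnNNNmNnMMN$nN
  sorted[19] = nNnMnNNNmNnMMN$nNnNmnm
  sorted[20] = nNnNmnmnNnMnNNNmNnMMN$
  sorted[21] = nmnNnMnNNNmNnMMN$nNnNm
sorted[1] = MMN$nNnNmnmnNnMnNNNmNn

Answer: MMN$nNnNmnmnNnMnNNNmNn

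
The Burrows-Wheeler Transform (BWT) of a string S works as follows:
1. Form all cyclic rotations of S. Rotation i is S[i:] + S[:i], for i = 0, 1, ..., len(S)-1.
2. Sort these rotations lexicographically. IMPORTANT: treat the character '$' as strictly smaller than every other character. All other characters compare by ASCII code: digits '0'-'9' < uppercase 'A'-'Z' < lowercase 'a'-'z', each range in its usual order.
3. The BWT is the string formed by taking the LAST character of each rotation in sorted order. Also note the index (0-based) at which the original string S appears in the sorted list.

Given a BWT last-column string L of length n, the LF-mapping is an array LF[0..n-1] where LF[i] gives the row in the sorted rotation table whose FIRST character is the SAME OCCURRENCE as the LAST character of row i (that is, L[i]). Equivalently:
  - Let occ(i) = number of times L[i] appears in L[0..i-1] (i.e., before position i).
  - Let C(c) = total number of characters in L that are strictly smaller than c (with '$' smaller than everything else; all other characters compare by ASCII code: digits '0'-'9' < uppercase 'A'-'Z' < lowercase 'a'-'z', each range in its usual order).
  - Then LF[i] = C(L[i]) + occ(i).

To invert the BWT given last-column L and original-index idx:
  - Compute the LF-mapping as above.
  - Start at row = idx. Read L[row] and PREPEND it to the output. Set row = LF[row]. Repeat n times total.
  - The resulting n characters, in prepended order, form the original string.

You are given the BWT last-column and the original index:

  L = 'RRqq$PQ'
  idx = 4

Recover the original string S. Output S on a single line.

LF mapping: 3 4 5 6 0 1 2
Walk LF starting at row 4, prepending L[row]:
  step 1: row=4, L[4]='$', prepend. Next row=LF[4]=0
  step 2: row=0, L[0]='R', prepend. Next row=LF[0]=3
  step 3: row=3, L[3]='q', prepend. Next row=LF[3]=6
  step 4: row=6, L[6]='Q', prepend. Next row=LF[6]=2
  step 5: row=2, L[2]='q', prepend. Next row=LF[2]=5
  step 6: row=5, L[5]='P', prepend. Next row=LF[5]=1
  step 7: row=1, L[1]='R', prepend. Next row=LF[1]=4
Reversed output: RPqQqR$

Answer: RPqQqR$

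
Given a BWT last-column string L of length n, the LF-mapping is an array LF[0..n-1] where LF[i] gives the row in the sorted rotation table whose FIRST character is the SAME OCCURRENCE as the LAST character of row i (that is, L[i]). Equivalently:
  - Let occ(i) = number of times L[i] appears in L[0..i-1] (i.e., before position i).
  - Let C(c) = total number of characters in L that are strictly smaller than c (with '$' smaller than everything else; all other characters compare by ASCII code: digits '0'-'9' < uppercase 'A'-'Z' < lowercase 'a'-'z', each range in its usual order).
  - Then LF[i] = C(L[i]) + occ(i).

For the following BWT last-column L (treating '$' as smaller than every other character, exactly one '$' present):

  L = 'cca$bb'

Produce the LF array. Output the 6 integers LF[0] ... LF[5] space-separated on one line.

Char counts: '$':1, 'a':1, 'b':2, 'c':2
C (first-col start): C('$')=0, C('a')=1, C('b')=2, C('c')=4
L[0]='c': occ=0, LF[0]=C('c')+0=4+0=4
L[1]='c': occ=1, LF[1]=C('c')+1=4+1=5
L[2]='a': occ=0, LF[2]=C('a')+0=1+0=1
L[3]='$': occ=0, LF[3]=C('$')+0=0+0=0
L[4]='b': occ=0, LF[4]=C('b')+0=2+0=2
L[5]='b': occ=1, LF[5]=C('b')+1=2+1=3

Answer: 4 5 1 0 2 3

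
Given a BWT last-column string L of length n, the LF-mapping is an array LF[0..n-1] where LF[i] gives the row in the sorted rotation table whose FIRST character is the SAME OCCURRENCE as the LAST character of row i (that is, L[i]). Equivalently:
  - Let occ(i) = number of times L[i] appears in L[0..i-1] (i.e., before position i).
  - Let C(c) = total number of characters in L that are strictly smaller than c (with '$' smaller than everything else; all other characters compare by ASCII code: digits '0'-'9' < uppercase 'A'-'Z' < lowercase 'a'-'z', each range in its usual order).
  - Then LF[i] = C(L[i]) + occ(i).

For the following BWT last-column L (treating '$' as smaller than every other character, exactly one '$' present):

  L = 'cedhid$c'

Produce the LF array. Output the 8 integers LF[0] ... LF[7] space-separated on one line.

Char counts: '$':1, 'c':2, 'd':2, 'e':1, 'h':1, 'i':1
C (first-col start): C('$')=0, C('c')=1, C('d')=3, C('e')=5, C('h')=6, C('i')=7
L[0]='c': occ=0, LF[0]=C('c')+0=1+0=1
L[1]='e': occ=0, LF[1]=C('e')+0=5+0=5
L[2]='d': occ=0, LF[2]=C('d')+0=3+0=3
L[3]='h': occ=0, LF[3]=C('h')+0=6+0=6
L[4]='i': occ=0, LF[4]=C('i')+0=7+0=7
L[5]='d': occ=1, LF[5]=C('d')+1=3+1=4
L[6]='$': occ=0, LF[6]=C('$')+0=0+0=0
L[7]='c': occ=1, LF[7]=C('c')+1=1+1=2

Answer: 1 5 3 6 7 4 0 2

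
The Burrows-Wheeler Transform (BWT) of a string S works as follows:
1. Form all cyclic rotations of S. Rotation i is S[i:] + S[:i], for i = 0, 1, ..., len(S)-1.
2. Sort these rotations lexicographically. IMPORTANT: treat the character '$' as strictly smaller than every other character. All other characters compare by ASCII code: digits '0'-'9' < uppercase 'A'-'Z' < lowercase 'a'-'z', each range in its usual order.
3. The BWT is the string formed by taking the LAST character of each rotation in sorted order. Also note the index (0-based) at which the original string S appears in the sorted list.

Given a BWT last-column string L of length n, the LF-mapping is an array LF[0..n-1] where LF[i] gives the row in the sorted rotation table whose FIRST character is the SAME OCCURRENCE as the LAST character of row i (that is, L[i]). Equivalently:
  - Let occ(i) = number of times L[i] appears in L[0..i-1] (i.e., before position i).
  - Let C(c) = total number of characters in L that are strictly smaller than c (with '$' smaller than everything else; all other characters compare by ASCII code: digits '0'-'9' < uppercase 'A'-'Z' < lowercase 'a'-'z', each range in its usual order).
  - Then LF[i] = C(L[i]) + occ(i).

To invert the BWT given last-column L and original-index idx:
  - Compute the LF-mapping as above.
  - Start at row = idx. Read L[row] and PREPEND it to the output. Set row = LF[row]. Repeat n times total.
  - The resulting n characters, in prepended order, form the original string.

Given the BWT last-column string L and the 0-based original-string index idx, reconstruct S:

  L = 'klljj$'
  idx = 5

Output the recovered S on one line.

LF mapping: 3 4 5 1 2 0
Walk LF starting at row 5, prepending L[row]:
  step 1: row=5, L[5]='$', prepend. Next row=LF[5]=0
  step 2: row=0, L[0]='k', prepend. Next row=LF[0]=3
  step 3: row=3, L[3]='j', prepend. Next row=LF[3]=1
  step 4: row=1, L[1]='l', prepend. Next row=LF[1]=4
  step 5: row=4, L[4]='j', prepend. Next row=LF[4]=2
  step 6: row=2, L[2]='l', prepend. Next row=LF[2]=5
Reversed output: ljljk$

Answer: ljljk$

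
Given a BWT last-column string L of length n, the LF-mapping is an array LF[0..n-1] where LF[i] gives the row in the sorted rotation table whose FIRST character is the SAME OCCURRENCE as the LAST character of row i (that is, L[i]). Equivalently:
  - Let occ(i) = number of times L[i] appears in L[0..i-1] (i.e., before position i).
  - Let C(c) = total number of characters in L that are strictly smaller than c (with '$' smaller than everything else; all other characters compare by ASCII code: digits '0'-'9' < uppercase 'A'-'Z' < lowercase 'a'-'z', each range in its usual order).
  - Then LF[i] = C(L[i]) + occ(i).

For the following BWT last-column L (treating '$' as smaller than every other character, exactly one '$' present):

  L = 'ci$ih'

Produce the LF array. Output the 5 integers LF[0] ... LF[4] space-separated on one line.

Char counts: '$':1, 'c':1, 'h':1, 'i':2
C (first-col start): C('$')=0, C('c')=1, C('h')=2, C('i')=3
L[0]='c': occ=0, LF[0]=C('c')+0=1+0=1
L[1]='i': occ=0, LF[1]=C('i')+0=3+0=3
L[2]='$': occ=0, LF[2]=C('$')+0=0+0=0
L[3]='i': occ=1, LF[3]=C('i')+1=3+1=4
L[4]='h': occ=0, LF[4]=C('h')+0=2+0=2

Answer: 1 3 0 4 2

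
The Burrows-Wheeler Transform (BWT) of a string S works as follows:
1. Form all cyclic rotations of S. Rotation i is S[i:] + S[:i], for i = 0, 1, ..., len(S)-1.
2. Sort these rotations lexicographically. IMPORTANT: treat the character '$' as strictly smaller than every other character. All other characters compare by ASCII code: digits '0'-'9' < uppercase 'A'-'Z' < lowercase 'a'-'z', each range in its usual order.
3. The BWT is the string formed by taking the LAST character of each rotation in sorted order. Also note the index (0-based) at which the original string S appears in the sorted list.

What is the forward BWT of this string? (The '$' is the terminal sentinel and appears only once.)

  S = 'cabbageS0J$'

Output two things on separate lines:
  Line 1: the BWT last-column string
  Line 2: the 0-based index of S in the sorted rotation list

Answer: JS0ecbba$ga
8

Derivation:
All 11 rotations (rotation i = S[i:]+S[:i]):
  rot[0] = cabbageS0J$
  rot[1] = abbageS0J$c
  rot[2] = bbageS0J$ca
  rot[3] = bageS0J$cab
  rot[4] = ageS0J$cabb
  rot[5] = geS0J$cabba
  rot[6] = eS0J$cabbag
  rot[7] = S0J$cabbage
  rot[8] = 0J$cabbageS
  rot[9] = J$cabbageS0
  rot[10] = $cabbageS0J
Sorted (with $ < everything):
  sorted[0] = $cabbageS0J  (last char: 'J')
  sorted[1] = 0J$cabbageS  (last char: 'S')
  sorted[2] = J$cabbageS0  (last char: '0')
  sorted[3] = S0J$cabbage  (last char: 'e')
  sorted[4] = abbageS0J$c  (last char: 'c')
  sorted[5] = ageS0J$cabb  (last char: 'b')
  sorted[6] = bageS0J$cab  (last char: 'b')
  sorted[7] = bbageS0J$ca  (last char: 'a')
  sorted[8] = cabbageS0J$  (last char: '$')
  sorted[9] = eS0J$cabbag  (last char: 'g')
  sorted[10] = geS0J$cabba  (last char: 'a')
Last column: JS0ecbba$ga
Original string S is at sorted index 8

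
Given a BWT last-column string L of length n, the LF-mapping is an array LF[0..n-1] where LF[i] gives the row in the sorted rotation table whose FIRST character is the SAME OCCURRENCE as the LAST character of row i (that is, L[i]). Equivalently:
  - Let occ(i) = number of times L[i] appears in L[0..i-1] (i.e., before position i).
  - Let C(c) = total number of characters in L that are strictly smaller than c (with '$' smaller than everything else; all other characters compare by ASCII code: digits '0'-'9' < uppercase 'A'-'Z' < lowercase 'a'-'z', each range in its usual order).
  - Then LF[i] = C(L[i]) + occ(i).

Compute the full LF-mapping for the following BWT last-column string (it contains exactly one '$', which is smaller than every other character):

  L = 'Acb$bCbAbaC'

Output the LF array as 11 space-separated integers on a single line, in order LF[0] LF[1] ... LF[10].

Answer: 1 10 6 0 7 3 8 2 9 5 4

Derivation:
Char counts: '$':1, 'A':2, 'C':2, 'a':1, 'b':4, 'c':1
C (first-col start): C('$')=0, C('A')=1, C('C')=3, C('a')=5, C('b')=6, C('c')=10
L[0]='A': occ=0, LF[0]=C('A')+0=1+0=1
L[1]='c': occ=0, LF[1]=C('c')+0=10+0=10
L[2]='b': occ=0, LF[2]=C('b')+0=6+0=6
L[3]='$': occ=0, LF[3]=C('$')+0=0+0=0
L[4]='b': occ=1, LF[4]=C('b')+1=6+1=7
L[5]='C': occ=0, LF[5]=C('C')+0=3+0=3
L[6]='b': occ=2, LF[6]=C('b')+2=6+2=8
L[7]='A': occ=1, LF[7]=C('A')+1=1+1=2
L[8]='b': occ=3, LF[8]=C('b')+3=6+3=9
L[9]='a': occ=0, LF[9]=C('a')+0=5+0=5
L[10]='C': occ=1, LF[10]=C('C')+1=3+1=4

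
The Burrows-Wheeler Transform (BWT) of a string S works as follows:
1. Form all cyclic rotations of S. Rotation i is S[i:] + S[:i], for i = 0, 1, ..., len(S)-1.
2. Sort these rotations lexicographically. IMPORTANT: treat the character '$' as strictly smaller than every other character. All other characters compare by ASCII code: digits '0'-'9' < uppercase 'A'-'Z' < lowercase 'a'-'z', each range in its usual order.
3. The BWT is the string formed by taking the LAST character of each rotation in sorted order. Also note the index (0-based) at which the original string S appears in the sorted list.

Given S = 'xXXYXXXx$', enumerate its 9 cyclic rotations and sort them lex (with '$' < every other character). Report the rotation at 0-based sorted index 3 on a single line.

Answer: XXx$xXXYX

Derivation:
All 9 rotations (rotation i = S[i:]+S[:i]):
  rot[0] = xXXYXXXx$
  rot[1] = XXYXXXx$x
  rot[2] = XYXXXx$xX
  rot[3] = YXXXx$xXX
  rot[4] = XXXx$xXXY
  rot[5] = XXx$xXXYX
  rot[6] = Xx$xXXYXX
  rot[7] = x$xXXYXXX
  rot[8] = $xXXYXXXx
Sorted (with $ < everything):
  sorted[0] = $xXXYXXXx
  sorted[1] = XXXx$xXXY
  sorted[2] = XXYXXXx$x
  sorted[3] = XXx$xXXYX
  sorted[4] = XYXXXx$xX
  sorted[5] = Xx$xXXYXX
  sorted[6] = YXXXx$xXX
  sorted[7] = x$xXXYXXX
  sorted[8] = xXXYXXXx$
sorted[3] = XXx$xXXYX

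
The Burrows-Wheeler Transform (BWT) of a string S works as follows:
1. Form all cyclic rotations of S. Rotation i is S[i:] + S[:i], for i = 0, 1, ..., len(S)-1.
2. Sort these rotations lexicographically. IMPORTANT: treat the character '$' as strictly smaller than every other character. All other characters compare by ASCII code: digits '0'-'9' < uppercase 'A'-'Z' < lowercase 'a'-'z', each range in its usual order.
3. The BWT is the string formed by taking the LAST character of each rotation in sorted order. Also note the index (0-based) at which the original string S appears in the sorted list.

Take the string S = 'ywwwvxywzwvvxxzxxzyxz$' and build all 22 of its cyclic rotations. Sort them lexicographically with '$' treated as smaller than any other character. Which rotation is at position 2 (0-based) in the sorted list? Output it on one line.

Answer: vxxzxxzyxz$ywwwvxywzwv

Derivation:
All 22 rotations (rotation i = S[i:]+S[:i]):
  rot[0] = ywwwvxywzwvvxxzxxzyxz$
  rot[1] = wwwvxywzwvvxxzxxzyxz$y
  rot[2] = wwvxywzwvvxxzxxzyxz$yw
  rot[3] = wvxywzwvvxxzxxzyxz$yww
  rot[4] = vxywzwvvxxzxxzyxz$ywww
  rot[5] = xywzwvvxxzxxzyxz$ywwwv
  rot[6] = ywzwvvxxzxxzyxz$ywwwvx
  rot[7] = wzwvvxxzxxzyxz$ywwwvxy
  rot[8] = zwvvxxzxxzyxz$ywwwvxyw
  rot[9] = wvvxxzxxzyxz$ywwwvxywz
  rot[10] = vvxxzxxzyxz$ywwwvxywzw
  rot[11] = vxxzxxzyxz$ywwwvxywzwv
  rot[12] = xxzxxzyxz$ywwwvxywzwvv
  rot[13] = xzxxzyxz$ywwwvxywzwvvx
  rot[14] = zxxzyxz$ywwwvxywzwvvxx
  rot[15] = xxzyxz$ywwwvxywzwvvxxz
  rot[16] = xzyxz$ywwwvxywzwvvxxzx
  rot[17] = zyxz$ywwwvxywzwvvxxzxx
  rot[18] = yxz$ywwwvxywzwvvxxzxxz
  rot[19] = xz$ywwwvxywzwvvxxzxxzy
  rot[20] = z$ywwwvxywzwvvxxzxxzyx
  rot[21] = $ywwwvxywzwvvxxzxxzyxz
Sorted (with $ < everything):
  sorted[0] = $ywwwvxywzwvvxxzxxzyxz
  sorted[1] = vvxxzxxzyxz$ywwwvxywzw
  sorted[2] = vxxzxxzyxz$ywwwvxywzwv
  sorted[3] = vxywzwvvxxzxxzyxz$ywww
  sorted[4] = wvvxxzxxzyxz$ywwwvxywz
  sorted[5] = wvxywzwvvxxzxxzyxz$yww
  sorted[6] = wwvxywzwvvxxzxxzyxz$yw
  sorted[7] = wwwvxywzwvvxxzxxzyxz$y
  sorted[8] = wzwvvxxzxxzyxz$ywwwvxy
  sorted[9] = xxzxxzyxz$ywwwvxywzwvv
  sorted[10] = xxzyxz$ywwwvxywzwvvxxz
  sorted[11] = xywzwvvxxzxxzyxz$ywwwv
  sorted[12] = xz$ywwwvxywzwvvxxzxxzy
  sorted[13] = xzxxzyxz$ywwwvxywzwvvx
  sorted[14] = xzyxz$ywwwvxywzwvvxxzx
  sorted[15] = ywwwvxywzwvvxxzxxzyxz$
  sorted[16] = ywzwvvxxzxxzyxz$ywwwvx
  sorted[17] = yxz$ywwwvxywzwvvxxzxxz
  sorted[18] = z$ywwwvxywzwvvxxzxxzyx
  sorted[19] = zwvvxxzxxzyxz$ywwwvxyw
  sorted[20] = zxxzyxz$ywwwvxywzwvvxx
  sorted[21] = zyxz$ywwwvxywzwvvxxzxx
sorted[2] = vxxzxxzyxz$ywwwvxywzwv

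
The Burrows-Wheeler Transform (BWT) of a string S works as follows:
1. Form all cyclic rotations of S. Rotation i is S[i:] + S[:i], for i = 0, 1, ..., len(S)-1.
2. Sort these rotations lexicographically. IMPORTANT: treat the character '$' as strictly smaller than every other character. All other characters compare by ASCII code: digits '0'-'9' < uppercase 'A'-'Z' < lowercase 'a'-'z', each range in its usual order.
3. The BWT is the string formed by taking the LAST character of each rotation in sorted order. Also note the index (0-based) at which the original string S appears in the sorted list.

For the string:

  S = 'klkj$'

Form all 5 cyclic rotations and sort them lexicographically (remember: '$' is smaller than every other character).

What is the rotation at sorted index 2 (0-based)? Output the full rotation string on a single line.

Answer: kj$kl

Derivation:
All 5 rotations (rotation i = S[i:]+S[:i]):
  rot[0] = klkj$
  rot[1] = lkj$k
  rot[2] = kj$kl
  rot[3] = j$klk
  rot[4] = $klkj
Sorted (with $ < everything):
  sorted[0] = $klkj
  sorted[1] = j$klk
  sorted[2] = kj$kl
  sorted[3] = klkj$
  sorted[4] = lkj$k
sorted[2] = kj$kl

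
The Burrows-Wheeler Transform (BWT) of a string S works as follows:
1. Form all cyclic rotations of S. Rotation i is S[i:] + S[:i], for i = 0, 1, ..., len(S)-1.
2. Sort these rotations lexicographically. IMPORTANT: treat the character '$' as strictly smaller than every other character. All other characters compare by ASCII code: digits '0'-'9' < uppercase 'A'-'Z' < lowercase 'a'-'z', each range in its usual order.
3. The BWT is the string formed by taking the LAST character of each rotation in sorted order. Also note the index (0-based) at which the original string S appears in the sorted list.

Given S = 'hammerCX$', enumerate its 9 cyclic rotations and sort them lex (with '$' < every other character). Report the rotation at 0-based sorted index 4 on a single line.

Answer: erCX$hamm

Derivation:
All 9 rotations (rotation i = S[i:]+S[:i]):
  rot[0] = hammerCX$
  rot[1] = ammerCX$h
  rot[2] = mmerCX$ha
  rot[3] = merCX$ham
  rot[4] = erCX$hamm
  rot[5] = rCX$hamme
  rot[6] = CX$hammer
  rot[7] = X$hammerC
  rot[8] = $hammerCX
Sorted (with $ < everything):
  sorted[0] = $hammerCX
  sorted[1] = CX$hammer
  sorted[2] = X$hammerC
  sorted[3] = ammerCX$h
  sorted[4] = erCX$hamm
  sorted[5] = hammerCX$
  sorted[6] = merCX$ham
  sorted[7] = mmerCX$ha
  sorted[8] = rCX$hamme
sorted[4] = erCX$hamm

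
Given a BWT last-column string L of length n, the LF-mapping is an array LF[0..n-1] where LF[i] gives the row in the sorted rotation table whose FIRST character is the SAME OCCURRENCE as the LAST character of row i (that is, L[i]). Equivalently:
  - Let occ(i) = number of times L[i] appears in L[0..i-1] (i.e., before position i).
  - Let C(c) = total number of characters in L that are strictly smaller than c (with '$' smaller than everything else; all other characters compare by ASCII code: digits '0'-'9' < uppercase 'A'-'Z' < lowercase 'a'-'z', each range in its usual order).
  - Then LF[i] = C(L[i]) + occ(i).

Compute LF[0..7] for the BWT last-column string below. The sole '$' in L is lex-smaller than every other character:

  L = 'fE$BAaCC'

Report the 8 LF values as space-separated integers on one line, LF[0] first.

Char counts: '$':1, 'A':1, 'B':1, 'C':2, 'E':1, 'a':1, 'f':1
C (first-col start): C('$')=0, C('A')=1, C('B')=2, C('C')=3, C('E')=5, C('a')=6, C('f')=7
L[0]='f': occ=0, LF[0]=C('f')+0=7+0=7
L[1]='E': occ=0, LF[1]=C('E')+0=5+0=5
L[2]='$': occ=0, LF[2]=C('$')+0=0+0=0
L[3]='B': occ=0, LF[3]=C('B')+0=2+0=2
L[4]='A': occ=0, LF[4]=C('A')+0=1+0=1
L[5]='a': occ=0, LF[5]=C('a')+0=6+0=6
L[6]='C': occ=0, LF[6]=C('C')+0=3+0=3
L[7]='C': occ=1, LF[7]=C('C')+1=3+1=4

Answer: 7 5 0 2 1 6 3 4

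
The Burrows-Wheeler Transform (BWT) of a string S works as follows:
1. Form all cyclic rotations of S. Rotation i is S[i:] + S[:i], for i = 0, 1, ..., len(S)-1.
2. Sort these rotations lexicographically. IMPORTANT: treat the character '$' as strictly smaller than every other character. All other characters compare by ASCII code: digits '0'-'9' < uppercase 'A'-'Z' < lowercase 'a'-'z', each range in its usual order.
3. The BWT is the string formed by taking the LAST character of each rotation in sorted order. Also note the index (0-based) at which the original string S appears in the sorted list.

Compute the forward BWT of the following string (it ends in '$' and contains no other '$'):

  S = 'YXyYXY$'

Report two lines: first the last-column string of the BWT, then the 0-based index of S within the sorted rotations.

Answer: YYYXy$X
5

Derivation:
All 7 rotations (rotation i = S[i:]+S[:i]):
  rot[0] = YXyYXY$
  rot[1] = XyYXY$Y
  rot[2] = yYXY$YX
  rot[3] = YXY$YXy
  rot[4] = XY$YXyY
  rot[5] = Y$YXyYX
  rot[6] = $YXyYXY
Sorted (with $ < everything):
  sorted[0] = $YXyYXY  (last char: 'Y')
  sorted[1] = XY$YXyY  (last char: 'Y')
  sorted[2] = XyYXY$Y  (last char: 'Y')
  sorted[3] = Y$YXyYX  (last char: 'X')
  sorted[4] = YXY$YXy  (last char: 'y')
  sorted[5] = YXyYXY$  (last char: '$')
  sorted[6] = yYXY$YX  (last char: 'X')
Last column: YYYXy$X
Original string S is at sorted index 5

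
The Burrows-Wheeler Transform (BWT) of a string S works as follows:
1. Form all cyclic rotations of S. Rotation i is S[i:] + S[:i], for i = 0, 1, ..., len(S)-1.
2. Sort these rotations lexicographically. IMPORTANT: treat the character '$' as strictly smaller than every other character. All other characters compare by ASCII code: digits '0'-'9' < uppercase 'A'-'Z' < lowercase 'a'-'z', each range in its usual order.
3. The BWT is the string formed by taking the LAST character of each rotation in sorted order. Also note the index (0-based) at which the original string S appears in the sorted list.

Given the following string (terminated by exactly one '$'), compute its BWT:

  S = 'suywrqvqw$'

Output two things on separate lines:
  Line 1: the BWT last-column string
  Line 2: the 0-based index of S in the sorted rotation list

All 10 rotations (rotation i = S[i:]+S[:i]):
  rot[0] = suywrqvqw$
  rot[1] = uywrqvqw$s
  rot[2] = ywrqvqw$su
  rot[3] = wrqvqw$suy
  rot[4] = rqvqw$suyw
  rot[5] = qvqw$suywr
  rot[6] = vqw$suywrq
  rot[7] = qw$suywrqv
  rot[8] = w$suywrqvq
  rot[9] = $suywrqvqw
Sorted (with $ < everything):
  sorted[0] = $suywrqvqw  (last char: 'w')
  sorted[1] = qvqw$suywr  (last char: 'r')
  sorted[2] = qw$suywrqv  (last char: 'v')
  sorted[3] = rqvqw$suyw  (last char: 'w')
  sorted[4] = suywrqvqw$  (last char: '$')
  sorted[5] = uywrqvqw$s  (last char: 's')
  sorted[6] = vqw$suywrq  (last char: 'q')
  sorted[7] = w$suywrqvq  (last char: 'q')
  sorted[8] = wrqvqw$suy  (last char: 'y')
  sorted[9] = ywrqvqw$su  (last char: 'u')
Last column: wrvw$sqqyu
Original string S is at sorted index 4

Answer: wrvw$sqqyu
4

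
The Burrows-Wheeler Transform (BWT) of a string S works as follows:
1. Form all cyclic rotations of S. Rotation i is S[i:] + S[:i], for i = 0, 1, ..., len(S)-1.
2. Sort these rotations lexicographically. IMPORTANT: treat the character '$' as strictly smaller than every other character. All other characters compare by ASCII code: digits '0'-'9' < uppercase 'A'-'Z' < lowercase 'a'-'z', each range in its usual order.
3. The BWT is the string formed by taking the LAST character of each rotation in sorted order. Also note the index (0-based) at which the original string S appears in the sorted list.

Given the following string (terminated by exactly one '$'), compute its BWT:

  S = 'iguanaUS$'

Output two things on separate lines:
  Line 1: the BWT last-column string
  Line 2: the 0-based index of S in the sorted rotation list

All 9 rotations (rotation i = S[i:]+S[:i]):
  rot[0] = iguanaUS$
  rot[1] = guanaUS$i
  rot[2] = uanaUS$ig
  rot[3] = anaUS$igu
  rot[4] = naUS$igua
  rot[5] = aUS$iguan
  rot[6] = US$iguana
  rot[7] = S$iguanaU
  rot[8] = $iguanaUS
Sorted (with $ < everything):
  sorted[0] = $iguanaUS  (last char: 'S')
  sorted[1] = S$iguanaU  (last char: 'U')
  sorted[2] = US$iguana  (last char: 'a')
  sorted[3] = aUS$iguan  (last char: 'n')
  sorted[4] = anaUS$igu  (last char: 'u')
  sorted[5] = guanaUS$i  (last char: 'i')
  sorted[6] = iguanaUS$  (last char: '$')
  sorted[7] = naUS$igua  (last char: 'a')
  sorted[8] = uanaUS$ig  (last char: 'g')
Last column: SUanui$ag
Original string S is at sorted index 6

Answer: SUanui$ag
6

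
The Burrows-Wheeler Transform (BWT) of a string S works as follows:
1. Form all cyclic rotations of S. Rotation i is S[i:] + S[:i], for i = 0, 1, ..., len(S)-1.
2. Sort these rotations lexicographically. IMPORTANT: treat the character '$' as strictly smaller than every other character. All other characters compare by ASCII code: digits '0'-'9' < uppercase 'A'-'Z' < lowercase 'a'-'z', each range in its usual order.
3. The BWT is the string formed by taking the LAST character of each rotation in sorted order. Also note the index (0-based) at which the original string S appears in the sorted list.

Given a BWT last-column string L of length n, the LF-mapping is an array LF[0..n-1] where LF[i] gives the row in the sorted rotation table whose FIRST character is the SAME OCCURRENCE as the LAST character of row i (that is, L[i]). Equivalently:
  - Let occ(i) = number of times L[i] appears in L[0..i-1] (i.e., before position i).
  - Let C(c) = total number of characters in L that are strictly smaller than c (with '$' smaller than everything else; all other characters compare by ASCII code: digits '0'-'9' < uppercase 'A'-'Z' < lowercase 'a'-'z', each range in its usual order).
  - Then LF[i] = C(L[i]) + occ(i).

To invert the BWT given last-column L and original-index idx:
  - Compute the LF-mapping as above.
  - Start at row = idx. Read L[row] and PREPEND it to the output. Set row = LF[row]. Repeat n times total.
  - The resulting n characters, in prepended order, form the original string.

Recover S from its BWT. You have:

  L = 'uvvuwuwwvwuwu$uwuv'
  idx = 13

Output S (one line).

LF mapping: 1 8 9 2 12 3 13 14 10 15 4 16 5 0 6 17 7 11
Walk LF starting at row 13, prepending L[row]:
  step 1: row=13, L[13]='$', prepend. Next row=LF[13]=0
  step 2: row=0, L[0]='u', prepend. Next row=LF[0]=1
  step 3: row=1, L[1]='v', prepend. Next row=LF[1]=8
  step 4: row=8, L[8]='v', prepend. Next row=LF[8]=10
  step 5: row=10, L[10]='u', prepend. Next row=LF[10]=4
  step 6: row=4, L[4]='w', prepend. Next row=LF[4]=12
  step 7: row=12, L[12]='u', prepend. Next row=LF[12]=5
  step 8: row=5, L[5]='u', prepend. Next row=LF[5]=3
  step 9: row=3, L[3]='u', prepend. Next row=LF[3]=2
  step 10: row=2, L[2]='v', prepend. Next row=LF[2]=9
  step 11: row=9, L[9]='w', prepend. Next row=LF[9]=15
  step 12: row=15, L[15]='w', prepend. Next row=LF[15]=17
  step 13: row=17, L[17]='v', prepend. Next row=LF[17]=11
  step 14: row=11, L[11]='w', prepend. Next row=LF[11]=16
  step 15: row=16, L[16]='u', prepend. Next row=LF[16]=7
  step 16: row=7, L[7]='w', prepend. Next row=LF[7]=14
  step 17: row=14, L[14]='u', prepend. Next row=LF[14]=6
  step 18: row=6, L[6]='w', prepend. Next row=LF[6]=13
Reversed output: wuwuwvwwvuuuwuvvu$

Answer: wuwuwvwwvuuuwuvvu$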